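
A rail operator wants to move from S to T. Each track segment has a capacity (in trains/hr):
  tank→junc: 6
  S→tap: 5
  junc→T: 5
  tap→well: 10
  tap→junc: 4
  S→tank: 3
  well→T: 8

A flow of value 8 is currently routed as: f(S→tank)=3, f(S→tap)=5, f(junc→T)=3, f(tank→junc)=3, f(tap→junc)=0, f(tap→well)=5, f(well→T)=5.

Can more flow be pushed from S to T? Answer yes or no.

Residual reachable from S: {S}; T is not reachable.
Saturated cut: S→tap, S→tank with total capacity 8 = current flow value. Flow is maximum.

No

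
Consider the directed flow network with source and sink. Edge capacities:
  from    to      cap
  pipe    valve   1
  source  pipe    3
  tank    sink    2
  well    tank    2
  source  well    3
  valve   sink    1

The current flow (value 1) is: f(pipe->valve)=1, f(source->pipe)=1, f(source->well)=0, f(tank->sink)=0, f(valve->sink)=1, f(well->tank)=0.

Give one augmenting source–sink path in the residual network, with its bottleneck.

Residual along source->well->tank->sink: source->well: 3, well->tank: 2, tank->sink: 2.
Bottleneck = min = 2.

source->well->tank->sink, bottleneck 2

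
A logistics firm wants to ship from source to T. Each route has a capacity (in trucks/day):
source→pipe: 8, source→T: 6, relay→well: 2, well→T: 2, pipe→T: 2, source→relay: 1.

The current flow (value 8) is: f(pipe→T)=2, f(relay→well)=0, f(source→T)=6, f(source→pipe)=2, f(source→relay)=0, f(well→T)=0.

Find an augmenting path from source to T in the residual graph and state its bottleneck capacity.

source→relay→well→T, bottleneck 1

Residual along source→relay→well→T: source→relay: 1, relay→well: 2, well→T: 2.
Bottleneck = min = 1.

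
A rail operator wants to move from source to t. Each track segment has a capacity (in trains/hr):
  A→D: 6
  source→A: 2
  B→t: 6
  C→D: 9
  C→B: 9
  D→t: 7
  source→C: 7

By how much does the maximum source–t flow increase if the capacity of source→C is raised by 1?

1

Original max flow = 9.
After raising cap(source→C), augmenting paths through that edge carry 1 more unit.
New max flow = 10. Increase = 1.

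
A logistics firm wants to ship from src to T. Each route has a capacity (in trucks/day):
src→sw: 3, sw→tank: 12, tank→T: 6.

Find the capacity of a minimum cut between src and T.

3

Max flow = 3 (via 1 augmenting path).
In the residual at optimum, the set reachable from src is {src}.
Cut edges: src→sw (cap 3). Sum = 3.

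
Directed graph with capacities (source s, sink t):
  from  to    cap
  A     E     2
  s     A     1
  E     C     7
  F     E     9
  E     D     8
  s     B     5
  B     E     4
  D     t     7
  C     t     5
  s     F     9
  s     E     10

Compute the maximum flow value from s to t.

12

Augment s→E→D→t: bottleneck 7. Total 7.
Augment s→E→C→t: bottleneck 3. Total 10.
Augment s→A→E→C→t: bottleneck 1. Total 11.
Augment s→F→E→C→t: bottleneck 1. Total 12.
No augmenting path remains in the residual graph.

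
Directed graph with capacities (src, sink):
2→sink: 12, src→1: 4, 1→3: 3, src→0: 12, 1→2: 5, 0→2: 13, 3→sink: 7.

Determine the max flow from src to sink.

Augment src→1→3→sink: bottleneck 3. Total 3.
Augment src→1→2→sink: bottleneck 1. Total 4.
Augment src→0→2→sink: bottleneck 11. Total 15.
No augmenting path remains in the residual graph.

15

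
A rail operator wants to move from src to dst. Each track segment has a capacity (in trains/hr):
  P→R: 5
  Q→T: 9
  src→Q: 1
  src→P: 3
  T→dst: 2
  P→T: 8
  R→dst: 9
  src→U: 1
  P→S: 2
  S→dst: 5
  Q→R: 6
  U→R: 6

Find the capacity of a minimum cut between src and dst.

Max flow = 5 (via 3 augmenting paths).
In the residual at optimum, the set reachable from src is {src}.
Cut edges: src→U (cap 1), src→P (cap 3), src→Q (cap 1). Sum = 5.

5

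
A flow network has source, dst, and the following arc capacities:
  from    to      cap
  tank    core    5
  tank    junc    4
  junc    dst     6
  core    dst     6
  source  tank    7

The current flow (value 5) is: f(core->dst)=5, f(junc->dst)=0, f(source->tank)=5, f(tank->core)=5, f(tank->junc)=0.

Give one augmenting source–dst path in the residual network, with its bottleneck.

source->tank->junc->dst, bottleneck 2

Residual along source->tank->junc->dst: source->tank: 2, tank->junc: 4, junc->dst: 6.
Bottleneck = min = 2.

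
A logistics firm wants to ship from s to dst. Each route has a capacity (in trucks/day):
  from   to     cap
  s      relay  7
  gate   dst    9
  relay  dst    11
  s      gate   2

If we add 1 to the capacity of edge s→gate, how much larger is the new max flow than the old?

Original max flow = 9.
After raising cap(s→gate), augmenting paths through that edge carry 1 more unit.
New max flow = 10. Increase = 1.

1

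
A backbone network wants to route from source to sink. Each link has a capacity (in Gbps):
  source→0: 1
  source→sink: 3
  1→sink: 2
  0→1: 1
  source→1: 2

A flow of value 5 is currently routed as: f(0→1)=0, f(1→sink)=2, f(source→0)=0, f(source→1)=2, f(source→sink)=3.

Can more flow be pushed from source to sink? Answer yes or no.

Residual reachable from source: {0, 1, source}; sink is not reachable.
Saturated cut: source→sink, 1→sink with total capacity 5 = current flow value. Flow is maximum.

No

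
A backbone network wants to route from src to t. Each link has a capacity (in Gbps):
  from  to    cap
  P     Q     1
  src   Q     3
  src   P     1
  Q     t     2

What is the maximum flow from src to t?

2

Augment src→Q→t: bottleneck 2. Total 2.
No augmenting path remains in the residual graph.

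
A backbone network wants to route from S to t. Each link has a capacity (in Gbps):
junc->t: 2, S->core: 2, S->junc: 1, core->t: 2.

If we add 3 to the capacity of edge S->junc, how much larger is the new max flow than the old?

1

Original max flow = 3.
After raising cap(S->junc), augmenting paths through that edge carry 1 more unit.
New max flow = 4. Increase = 1.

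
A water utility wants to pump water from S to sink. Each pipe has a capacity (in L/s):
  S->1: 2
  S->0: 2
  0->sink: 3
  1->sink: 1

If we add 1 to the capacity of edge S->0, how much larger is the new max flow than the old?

1

Original max flow = 3.
After raising cap(S->0), augmenting paths through that edge carry 1 more unit.
New max flow = 4. Increase = 1.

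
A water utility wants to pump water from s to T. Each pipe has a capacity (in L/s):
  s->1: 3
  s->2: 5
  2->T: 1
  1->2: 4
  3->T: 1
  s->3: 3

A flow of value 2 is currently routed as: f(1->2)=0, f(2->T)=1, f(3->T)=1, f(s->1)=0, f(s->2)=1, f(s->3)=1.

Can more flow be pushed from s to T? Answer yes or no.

Residual reachable from s: {1, 2, 3, s}; T is not reachable.
Saturated cut: 3->T, 2->T with total capacity 2 = current flow value. Flow is maximum.

No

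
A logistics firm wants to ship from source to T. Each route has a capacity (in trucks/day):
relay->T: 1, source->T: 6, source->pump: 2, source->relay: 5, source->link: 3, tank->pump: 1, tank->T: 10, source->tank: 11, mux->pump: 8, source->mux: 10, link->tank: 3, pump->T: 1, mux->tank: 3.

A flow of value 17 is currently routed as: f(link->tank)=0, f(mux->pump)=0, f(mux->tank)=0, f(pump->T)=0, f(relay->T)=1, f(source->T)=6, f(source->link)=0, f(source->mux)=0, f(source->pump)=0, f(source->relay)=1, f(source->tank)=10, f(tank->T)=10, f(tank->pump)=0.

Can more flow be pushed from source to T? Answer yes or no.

Yes

Residual path source->pump->T has bottleneck 1 > 0.
Pushing 1 along it raises the flow to 18, so the given flow is not maximum.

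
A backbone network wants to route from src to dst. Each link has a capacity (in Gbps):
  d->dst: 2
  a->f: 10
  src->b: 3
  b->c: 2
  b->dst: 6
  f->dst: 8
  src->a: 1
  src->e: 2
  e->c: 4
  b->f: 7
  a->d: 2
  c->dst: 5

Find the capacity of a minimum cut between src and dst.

6

Max flow = 6 (via 3 augmenting paths).
In the residual at optimum, the set reachable from src is {src}.
Cut edges: src->e (cap 2), src->b (cap 3), src->a (cap 1). Sum = 6.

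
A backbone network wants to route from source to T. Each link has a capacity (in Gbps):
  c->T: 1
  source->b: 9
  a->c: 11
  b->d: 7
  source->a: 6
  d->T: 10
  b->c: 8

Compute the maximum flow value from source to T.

8

Augment source->a->c->T: bottleneck 1. Total 1.
Augment source->b->d->T: bottleneck 7. Total 8.
No augmenting path remains in the residual graph.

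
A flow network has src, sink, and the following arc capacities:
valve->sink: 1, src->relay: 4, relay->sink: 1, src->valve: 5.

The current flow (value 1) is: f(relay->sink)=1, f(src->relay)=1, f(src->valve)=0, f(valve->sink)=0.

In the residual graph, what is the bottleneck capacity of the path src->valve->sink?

1

Residual capacities along the path: src->valve: 5, valve->sink: 1.
Minimum is 1.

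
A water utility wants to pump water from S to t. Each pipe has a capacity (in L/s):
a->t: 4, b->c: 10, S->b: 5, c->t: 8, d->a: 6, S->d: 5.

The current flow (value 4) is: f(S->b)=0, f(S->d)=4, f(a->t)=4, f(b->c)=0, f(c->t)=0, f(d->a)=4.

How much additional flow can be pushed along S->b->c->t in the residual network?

Residual capacities along the path: S->b: 5, b->c: 10, c->t: 8.
Minimum is 5.

5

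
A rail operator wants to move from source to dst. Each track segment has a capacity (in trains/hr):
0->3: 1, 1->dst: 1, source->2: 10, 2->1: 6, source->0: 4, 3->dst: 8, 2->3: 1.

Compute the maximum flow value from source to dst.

Augment source->0->3->dst: bottleneck 1. Total 1.
Augment source->2->3->dst: bottleneck 1. Total 2.
Augment source->2->1->dst: bottleneck 1. Total 3.
No augmenting path remains in the residual graph.

3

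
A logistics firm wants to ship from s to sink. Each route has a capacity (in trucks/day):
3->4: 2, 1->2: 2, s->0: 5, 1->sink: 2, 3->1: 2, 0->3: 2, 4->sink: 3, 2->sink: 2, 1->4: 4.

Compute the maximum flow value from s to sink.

Augment s->0->3->1->sink: bottleneck 2. Total 2.
No augmenting path remains in the residual graph.

2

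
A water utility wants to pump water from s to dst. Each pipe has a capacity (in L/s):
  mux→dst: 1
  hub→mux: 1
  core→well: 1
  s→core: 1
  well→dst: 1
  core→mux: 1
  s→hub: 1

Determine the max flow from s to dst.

Augment s→hub→mux→dst: bottleneck 1. Total 1.
Augment s→core→well→dst: bottleneck 1. Total 2.
No augmenting path remains in the residual graph.

2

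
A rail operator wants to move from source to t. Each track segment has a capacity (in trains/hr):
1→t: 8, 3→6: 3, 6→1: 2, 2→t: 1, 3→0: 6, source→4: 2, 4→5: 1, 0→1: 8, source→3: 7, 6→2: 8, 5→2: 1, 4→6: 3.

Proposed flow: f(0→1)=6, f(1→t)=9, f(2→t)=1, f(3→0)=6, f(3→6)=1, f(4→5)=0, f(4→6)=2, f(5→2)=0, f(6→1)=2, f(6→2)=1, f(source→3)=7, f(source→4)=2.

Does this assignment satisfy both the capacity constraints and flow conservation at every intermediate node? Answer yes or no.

Capacity violated on 1→t: flow 9 > capacity 8.

No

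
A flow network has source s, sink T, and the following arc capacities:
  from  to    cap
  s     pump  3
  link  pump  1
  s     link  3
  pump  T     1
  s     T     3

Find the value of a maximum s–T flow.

Augment s->T: bottleneck 3. Total 3.
Augment s->pump->T: bottleneck 1. Total 4.
No augmenting path remains in the residual graph.

4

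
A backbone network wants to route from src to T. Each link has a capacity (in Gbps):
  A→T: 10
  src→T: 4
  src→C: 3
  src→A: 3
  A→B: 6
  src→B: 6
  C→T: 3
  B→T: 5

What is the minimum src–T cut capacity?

15

Max flow = 15 (via 4 augmenting paths).
In the residual at optimum, the set reachable from src is {B, src}.
Cut edges: src→C (cap 3), src→A (cap 3), src→T (cap 4), B→T (cap 5). Sum = 15.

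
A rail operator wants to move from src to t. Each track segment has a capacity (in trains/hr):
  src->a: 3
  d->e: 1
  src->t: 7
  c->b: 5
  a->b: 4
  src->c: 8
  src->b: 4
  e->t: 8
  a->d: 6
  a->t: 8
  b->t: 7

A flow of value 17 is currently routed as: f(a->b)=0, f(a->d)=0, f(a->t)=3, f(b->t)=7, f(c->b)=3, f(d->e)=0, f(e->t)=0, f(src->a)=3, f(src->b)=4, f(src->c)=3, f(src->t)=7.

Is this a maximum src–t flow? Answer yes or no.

Yes

Residual reachable from src: {b, c, src}; t is not reachable.
Saturated cut: src->a, src->t, b->t with total capacity 17 = current flow value. Flow is maximum.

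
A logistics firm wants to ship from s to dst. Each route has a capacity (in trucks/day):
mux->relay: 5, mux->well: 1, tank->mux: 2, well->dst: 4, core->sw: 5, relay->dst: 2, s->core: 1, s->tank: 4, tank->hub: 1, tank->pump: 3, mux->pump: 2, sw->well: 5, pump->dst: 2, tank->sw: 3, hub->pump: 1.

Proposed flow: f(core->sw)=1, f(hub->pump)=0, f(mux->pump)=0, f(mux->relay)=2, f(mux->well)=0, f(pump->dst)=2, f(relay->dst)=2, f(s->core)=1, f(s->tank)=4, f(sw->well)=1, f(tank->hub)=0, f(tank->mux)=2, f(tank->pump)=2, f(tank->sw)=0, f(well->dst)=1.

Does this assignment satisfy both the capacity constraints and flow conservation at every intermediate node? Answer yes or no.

Yes

Every edge has 0 ≤ f(e) ≤ cap(e).
At each intermediate node, inflow equals outflow.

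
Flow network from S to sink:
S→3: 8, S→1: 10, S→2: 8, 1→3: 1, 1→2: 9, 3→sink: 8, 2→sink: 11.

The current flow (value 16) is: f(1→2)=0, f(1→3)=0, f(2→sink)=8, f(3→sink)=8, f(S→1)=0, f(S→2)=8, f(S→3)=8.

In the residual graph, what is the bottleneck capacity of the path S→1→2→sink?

3

Residual capacities along the path: S→1: 10, 1→2: 9, 2→sink: 3.
Minimum is 3.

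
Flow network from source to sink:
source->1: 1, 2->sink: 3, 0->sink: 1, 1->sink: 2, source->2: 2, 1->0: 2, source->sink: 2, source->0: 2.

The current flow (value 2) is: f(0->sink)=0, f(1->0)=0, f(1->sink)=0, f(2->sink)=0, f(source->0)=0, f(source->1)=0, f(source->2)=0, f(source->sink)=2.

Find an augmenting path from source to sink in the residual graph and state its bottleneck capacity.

Residual along source->1->sink: source->1: 1, 1->sink: 2.
Bottleneck = min = 1.

source->1->sink, bottleneck 1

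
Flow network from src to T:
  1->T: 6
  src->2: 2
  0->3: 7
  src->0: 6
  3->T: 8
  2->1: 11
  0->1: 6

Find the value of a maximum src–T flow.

Augment src->2->1->T: bottleneck 2. Total 2.
Augment src->0->1->T: bottleneck 4. Total 6.
Augment src->0->3->T: bottleneck 2. Total 8.
No augmenting path remains in the residual graph.

8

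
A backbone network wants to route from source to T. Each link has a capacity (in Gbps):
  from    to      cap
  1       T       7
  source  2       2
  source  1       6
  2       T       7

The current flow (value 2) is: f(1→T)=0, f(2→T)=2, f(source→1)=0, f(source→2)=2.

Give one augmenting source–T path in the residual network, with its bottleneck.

Residual along source→1→T: source→1: 6, 1→T: 7.
Bottleneck = min = 6.

source→1→T, bottleneck 6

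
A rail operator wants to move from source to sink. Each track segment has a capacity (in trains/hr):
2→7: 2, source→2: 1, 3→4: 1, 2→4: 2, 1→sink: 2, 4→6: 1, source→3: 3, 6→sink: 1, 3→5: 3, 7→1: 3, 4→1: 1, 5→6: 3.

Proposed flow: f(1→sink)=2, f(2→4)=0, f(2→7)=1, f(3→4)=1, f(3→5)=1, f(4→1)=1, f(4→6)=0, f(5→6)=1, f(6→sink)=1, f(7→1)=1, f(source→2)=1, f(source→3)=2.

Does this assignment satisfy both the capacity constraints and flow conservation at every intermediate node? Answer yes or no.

Yes

Every edge has 0 ≤ f(e) ≤ cap(e).
At each intermediate node, inflow equals outflow.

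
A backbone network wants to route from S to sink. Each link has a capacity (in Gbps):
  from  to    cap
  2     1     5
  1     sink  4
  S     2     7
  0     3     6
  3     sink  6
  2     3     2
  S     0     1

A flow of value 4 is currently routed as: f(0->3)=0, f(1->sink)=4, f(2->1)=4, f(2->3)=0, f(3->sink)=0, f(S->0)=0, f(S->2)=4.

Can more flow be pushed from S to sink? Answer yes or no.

Residual path S->2->3->sink has bottleneck 2 > 0.
Pushing 2 along it raises the flow to 6, so the given flow is not maximum.

Yes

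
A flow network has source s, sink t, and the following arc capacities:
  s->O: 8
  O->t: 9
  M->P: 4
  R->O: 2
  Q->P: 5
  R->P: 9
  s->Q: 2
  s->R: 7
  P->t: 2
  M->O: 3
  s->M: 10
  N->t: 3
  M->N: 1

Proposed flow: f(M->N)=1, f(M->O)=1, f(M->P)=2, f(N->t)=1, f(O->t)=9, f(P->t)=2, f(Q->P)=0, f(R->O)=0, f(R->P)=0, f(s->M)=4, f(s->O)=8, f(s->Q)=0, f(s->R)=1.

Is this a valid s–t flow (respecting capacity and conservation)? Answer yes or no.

No

Conservation fails at R: inflow 1 ≠ outflow 0.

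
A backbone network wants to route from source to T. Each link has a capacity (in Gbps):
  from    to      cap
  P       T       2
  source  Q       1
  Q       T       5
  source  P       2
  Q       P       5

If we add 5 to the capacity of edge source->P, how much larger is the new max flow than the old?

Original max flow = 3.
Even with extra capacity on source->P, another cut of capacity 3 remains binding.
New max flow = 3. Increase = 0.

0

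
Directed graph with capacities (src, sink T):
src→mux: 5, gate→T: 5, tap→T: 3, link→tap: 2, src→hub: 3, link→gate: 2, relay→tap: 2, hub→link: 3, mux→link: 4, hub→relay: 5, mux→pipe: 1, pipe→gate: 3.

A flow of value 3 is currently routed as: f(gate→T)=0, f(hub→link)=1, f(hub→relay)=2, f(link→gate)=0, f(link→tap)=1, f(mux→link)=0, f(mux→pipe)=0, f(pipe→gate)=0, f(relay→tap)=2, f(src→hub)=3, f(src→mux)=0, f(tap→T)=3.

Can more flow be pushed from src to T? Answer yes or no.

Residual path src→mux→link→gate→T has bottleneck 2 > 0.
Pushing 2 along it raises the flow to 5, so the given flow is not maximum.

Yes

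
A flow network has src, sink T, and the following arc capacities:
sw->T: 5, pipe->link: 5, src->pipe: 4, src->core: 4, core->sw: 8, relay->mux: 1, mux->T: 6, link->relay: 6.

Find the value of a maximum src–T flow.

5

Augment src->core->sw->T: bottleneck 4. Total 4.
Augment src->pipe->link->relay->mux->T: bottleneck 1. Total 5.
No augmenting path remains in the residual graph.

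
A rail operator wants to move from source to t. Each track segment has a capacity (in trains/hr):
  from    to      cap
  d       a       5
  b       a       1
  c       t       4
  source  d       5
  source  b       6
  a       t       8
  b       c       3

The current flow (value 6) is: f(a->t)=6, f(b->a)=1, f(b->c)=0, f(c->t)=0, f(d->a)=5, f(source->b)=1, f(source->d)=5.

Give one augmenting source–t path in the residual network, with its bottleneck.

Residual along source->b->c->t: source->b: 5, b->c: 3, c->t: 4.
Bottleneck = min = 3.

source->b->c->t, bottleneck 3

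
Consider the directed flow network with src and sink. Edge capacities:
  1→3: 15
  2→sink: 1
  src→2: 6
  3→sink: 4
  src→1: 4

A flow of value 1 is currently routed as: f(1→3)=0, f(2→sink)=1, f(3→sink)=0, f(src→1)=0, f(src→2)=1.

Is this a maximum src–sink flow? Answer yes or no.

No

Residual path src→1→3→sink has bottleneck 4 > 0.
Pushing 4 along it raises the flow to 5, so the given flow is not maximum.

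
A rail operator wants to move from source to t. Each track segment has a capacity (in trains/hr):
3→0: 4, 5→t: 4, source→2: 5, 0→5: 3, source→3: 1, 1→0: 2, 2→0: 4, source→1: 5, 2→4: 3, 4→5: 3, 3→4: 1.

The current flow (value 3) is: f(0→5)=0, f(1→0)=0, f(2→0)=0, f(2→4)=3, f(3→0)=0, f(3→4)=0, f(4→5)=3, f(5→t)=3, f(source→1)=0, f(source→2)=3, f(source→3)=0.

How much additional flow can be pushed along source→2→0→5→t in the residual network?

Residual capacities along the path: source→2: 2, 2→0: 4, 0→5: 3, 5→t: 1.
Minimum is 1.

1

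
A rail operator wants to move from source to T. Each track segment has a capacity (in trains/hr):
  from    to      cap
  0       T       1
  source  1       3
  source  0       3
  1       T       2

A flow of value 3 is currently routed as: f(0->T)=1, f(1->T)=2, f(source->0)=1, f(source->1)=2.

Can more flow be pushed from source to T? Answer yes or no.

No

Residual reachable from source: {0, 1, source}; T is not reachable.
Saturated cut: 0->T, 1->T with total capacity 3 = current flow value. Flow is maximum.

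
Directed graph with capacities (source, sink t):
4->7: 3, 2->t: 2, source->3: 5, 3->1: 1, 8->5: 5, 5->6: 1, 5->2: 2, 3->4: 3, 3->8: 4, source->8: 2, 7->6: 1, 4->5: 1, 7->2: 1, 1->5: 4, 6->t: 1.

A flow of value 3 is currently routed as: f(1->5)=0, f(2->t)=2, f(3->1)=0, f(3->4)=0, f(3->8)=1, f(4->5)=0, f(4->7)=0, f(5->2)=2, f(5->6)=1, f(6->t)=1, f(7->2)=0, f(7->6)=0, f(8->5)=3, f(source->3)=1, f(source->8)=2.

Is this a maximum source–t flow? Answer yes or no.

Residual reachable from source: {1, 2, 3, 4, 5, 6, 7, 8, source}; t is not reachable.
Saturated cut: 2->t, 6->t with total capacity 3 = current flow value. Flow is maximum.

Yes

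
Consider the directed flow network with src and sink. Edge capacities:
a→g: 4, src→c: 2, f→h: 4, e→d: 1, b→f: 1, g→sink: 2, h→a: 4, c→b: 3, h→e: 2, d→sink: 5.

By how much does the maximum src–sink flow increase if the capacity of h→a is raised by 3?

0

Original max flow = 1.
Edge h→a does not cross the min cut (source side {b, c, src}), so extra capacity there cannot help.
New max flow = 1. Increase = 0.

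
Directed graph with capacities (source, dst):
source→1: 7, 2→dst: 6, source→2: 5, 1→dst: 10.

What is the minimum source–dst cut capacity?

Max flow = 12 (via 2 augmenting paths).
In the residual at optimum, the set reachable from source is {source}.
Cut edges: source→1 (cap 7), source→2 (cap 5). Sum = 12.

12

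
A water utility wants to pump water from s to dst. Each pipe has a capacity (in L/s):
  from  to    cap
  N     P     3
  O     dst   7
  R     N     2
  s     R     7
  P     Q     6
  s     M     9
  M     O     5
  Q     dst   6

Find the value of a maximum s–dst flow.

7

Augment s→M→O→dst: bottleneck 5. Total 5.
Augment s→R→N→P→Q→dst: bottleneck 2. Total 7.
No augmenting path remains in the residual graph.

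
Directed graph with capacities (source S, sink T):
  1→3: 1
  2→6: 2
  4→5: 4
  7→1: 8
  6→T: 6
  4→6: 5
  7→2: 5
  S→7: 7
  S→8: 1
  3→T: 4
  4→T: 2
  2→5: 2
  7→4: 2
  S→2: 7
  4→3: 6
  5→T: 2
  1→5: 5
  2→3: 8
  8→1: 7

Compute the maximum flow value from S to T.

Augment S→7→4→T: bottleneck 2. Total 2.
Augment S→2→5→T: bottleneck 2. Total 4.
Augment S→2→3→T: bottleneck 4. Total 8.
Augment S→2→6→T: bottleneck 1. Total 9.
Augment S→7→2→6→T: bottleneck 1. Total 10.
No augmenting path remains in the residual graph.

10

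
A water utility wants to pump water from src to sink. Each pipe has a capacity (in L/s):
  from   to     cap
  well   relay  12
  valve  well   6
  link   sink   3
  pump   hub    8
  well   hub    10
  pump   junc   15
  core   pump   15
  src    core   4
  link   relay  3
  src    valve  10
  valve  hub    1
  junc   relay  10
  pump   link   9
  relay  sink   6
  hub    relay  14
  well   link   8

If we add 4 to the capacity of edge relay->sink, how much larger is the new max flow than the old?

Original max flow = 9.
After raising cap(relay->sink), augmenting paths through that edge carry 2 more units.
New max flow = 11. Increase = 2.

2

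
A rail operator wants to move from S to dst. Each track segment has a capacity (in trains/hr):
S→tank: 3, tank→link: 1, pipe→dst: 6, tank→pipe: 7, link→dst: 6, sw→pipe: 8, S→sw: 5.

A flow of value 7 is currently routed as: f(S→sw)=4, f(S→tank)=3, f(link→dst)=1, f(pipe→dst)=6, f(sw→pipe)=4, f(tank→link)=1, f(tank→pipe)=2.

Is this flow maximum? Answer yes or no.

Yes

Residual reachable from S: {S, pipe, sw, tank}; dst is not reachable.
Saturated cut: tank→link, pipe→dst with total capacity 7 = current flow value. Flow is maximum.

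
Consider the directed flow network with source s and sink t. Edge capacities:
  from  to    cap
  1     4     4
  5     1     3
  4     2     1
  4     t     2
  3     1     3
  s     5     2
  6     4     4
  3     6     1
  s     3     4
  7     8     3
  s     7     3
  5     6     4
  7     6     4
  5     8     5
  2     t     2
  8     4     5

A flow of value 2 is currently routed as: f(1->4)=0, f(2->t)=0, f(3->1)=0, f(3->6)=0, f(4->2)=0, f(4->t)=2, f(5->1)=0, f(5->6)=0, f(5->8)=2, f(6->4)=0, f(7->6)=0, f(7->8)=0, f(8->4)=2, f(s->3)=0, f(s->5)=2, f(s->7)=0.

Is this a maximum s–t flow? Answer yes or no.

Residual path s->3->1->4->2->t has bottleneck 1 > 0.
Pushing 1 along it raises the flow to 3, so the given flow is not maximum.

No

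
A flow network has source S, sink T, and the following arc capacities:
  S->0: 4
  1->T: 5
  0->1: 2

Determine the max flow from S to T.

2

Augment S->0->1->T: bottleneck 2. Total 2.
No augmenting path remains in the residual graph.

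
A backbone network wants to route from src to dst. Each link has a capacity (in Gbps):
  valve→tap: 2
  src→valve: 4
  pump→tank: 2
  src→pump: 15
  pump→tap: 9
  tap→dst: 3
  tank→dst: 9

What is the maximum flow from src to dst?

Augment src→pump→tank→dst: bottleneck 2. Total 2.
Augment src→pump→tap→dst: bottleneck 3. Total 5.
No augmenting path remains in the residual graph.

5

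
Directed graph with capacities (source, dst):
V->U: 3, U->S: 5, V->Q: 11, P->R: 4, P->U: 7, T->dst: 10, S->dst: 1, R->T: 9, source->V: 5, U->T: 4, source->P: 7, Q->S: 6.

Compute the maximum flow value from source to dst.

9

Augment source->P->R->T->dst: bottleneck 4. Total 4.
Augment source->P->U->T->dst: bottleneck 3. Total 7.
Augment source->V->U->T->dst: bottleneck 1. Total 8.
Augment source->V->U->S->dst: bottleneck 1. Total 9.
No augmenting path remains in the residual graph.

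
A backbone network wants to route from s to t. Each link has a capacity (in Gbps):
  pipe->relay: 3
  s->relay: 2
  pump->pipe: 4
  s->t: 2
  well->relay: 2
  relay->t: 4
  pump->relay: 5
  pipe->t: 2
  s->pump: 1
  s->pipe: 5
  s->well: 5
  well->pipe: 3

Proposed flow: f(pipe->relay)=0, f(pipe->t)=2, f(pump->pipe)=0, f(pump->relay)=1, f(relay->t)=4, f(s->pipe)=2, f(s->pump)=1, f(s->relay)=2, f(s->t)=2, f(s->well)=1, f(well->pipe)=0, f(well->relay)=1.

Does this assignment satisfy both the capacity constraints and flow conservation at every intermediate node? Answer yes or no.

Yes

Every edge has 0 ≤ f(e) ≤ cap(e).
At each intermediate node, inflow equals outflow.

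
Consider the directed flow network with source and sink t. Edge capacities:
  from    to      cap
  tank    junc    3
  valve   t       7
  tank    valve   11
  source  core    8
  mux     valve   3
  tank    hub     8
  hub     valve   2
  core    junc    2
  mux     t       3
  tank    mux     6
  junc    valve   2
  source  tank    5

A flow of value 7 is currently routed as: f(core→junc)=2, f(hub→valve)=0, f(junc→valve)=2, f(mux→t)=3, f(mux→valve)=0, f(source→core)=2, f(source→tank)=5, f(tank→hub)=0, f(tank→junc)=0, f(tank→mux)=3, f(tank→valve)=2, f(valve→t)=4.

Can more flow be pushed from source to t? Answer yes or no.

No

Residual reachable from source: {core, source}; t is not reachable.
Saturated cut: source→tank, core→junc with total capacity 7 = current flow value. Flow is maximum.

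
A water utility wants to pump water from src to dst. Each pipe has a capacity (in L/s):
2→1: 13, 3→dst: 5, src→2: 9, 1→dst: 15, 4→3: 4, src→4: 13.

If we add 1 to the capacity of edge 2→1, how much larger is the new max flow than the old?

0

Original max flow = 13.
Edge 2→1 does not cross the min cut (source side {4, src}), so extra capacity there cannot help.
New max flow = 13. Increase = 0.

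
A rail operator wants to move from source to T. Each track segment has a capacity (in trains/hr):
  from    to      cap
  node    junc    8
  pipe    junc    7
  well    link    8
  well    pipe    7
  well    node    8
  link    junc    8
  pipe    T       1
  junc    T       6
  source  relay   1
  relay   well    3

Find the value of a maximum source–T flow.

1

Augment source→relay→well→pipe→T: bottleneck 1. Total 1.
No augmenting path remains in the residual graph.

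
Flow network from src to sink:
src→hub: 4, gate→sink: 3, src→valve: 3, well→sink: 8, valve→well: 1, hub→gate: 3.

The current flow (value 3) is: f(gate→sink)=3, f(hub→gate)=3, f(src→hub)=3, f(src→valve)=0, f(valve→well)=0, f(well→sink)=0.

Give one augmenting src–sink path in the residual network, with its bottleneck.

Residual along src→valve→well→sink: src→valve: 3, valve→well: 1, well→sink: 8.
Bottleneck = min = 1.

src→valve→well→sink, bottleneck 1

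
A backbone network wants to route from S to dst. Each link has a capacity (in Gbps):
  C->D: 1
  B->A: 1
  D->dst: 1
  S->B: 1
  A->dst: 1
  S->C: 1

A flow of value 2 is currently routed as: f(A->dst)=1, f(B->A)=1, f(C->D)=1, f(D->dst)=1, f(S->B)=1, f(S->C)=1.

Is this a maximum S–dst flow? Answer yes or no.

Yes

Residual reachable from S: {S}; dst is not reachable.
Saturated cut: S->C, S->B with total capacity 2 = current flow value. Flow is maximum.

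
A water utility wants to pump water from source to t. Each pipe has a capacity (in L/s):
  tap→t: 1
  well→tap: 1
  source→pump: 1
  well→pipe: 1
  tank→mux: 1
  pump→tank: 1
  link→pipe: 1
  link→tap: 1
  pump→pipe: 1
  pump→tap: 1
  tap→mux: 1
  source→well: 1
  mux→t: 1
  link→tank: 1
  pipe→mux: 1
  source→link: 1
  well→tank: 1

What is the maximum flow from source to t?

2

Augment source→link→tap→t: bottleneck 1. Total 1.
Augment source→pump→pipe→mux→t: bottleneck 1. Total 2.
No augmenting path remains in the residual graph.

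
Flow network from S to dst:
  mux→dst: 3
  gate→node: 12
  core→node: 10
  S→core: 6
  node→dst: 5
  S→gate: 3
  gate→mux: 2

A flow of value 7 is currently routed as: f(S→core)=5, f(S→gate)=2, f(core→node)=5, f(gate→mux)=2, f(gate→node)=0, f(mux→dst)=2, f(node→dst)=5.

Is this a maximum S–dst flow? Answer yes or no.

Yes

Residual reachable from S: {S, core, gate, node}; dst is not reachable.
Saturated cut: gate→mux, node→dst with total capacity 7 = current flow value. Flow is maximum.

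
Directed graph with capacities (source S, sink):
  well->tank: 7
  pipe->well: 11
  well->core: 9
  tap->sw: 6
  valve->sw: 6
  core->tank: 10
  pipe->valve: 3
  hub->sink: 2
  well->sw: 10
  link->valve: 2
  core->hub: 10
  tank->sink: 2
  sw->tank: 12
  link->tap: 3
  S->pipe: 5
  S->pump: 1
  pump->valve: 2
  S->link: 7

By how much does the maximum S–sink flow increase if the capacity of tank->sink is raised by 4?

4

Original max flow = 4.
After raising cap(tank->sink), augmenting paths through that edge carry 4 more units.
New max flow = 8. Increase = 4.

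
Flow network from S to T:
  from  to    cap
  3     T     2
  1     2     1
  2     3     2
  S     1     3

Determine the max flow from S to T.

1

Augment S->1->2->3->T: bottleneck 1. Total 1.
No augmenting path remains in the residual graph.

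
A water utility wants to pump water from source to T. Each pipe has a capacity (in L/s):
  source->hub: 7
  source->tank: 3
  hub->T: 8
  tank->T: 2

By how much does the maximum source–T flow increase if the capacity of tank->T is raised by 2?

Original max flow = 9.
After raising cap(tank->T), augmenting paths through that edge carry 1 more unit.
New max flow = 10. Increase = 1.

1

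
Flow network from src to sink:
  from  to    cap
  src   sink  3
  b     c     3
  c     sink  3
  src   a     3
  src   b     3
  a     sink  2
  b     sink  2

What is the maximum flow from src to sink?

Augment src->sink: bottleneck 3. Total 3.
Augment src->b->sink: bottleneck 2. Total 5.
Augment src->a->sink: bottleneck 2. Total 7.
Augment src->b->c->sink: bottleneck 1. Total 8.
No augmenting path remains in the residual graph.

8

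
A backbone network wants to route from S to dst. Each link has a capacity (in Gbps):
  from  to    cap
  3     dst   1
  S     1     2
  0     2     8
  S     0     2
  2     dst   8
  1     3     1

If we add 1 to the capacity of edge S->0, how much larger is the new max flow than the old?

1

Original max flow = 3.
After raising cap(S->0), augmenting paths through that edge carry 1 more unit.
New max flow = 4. Increase = 1.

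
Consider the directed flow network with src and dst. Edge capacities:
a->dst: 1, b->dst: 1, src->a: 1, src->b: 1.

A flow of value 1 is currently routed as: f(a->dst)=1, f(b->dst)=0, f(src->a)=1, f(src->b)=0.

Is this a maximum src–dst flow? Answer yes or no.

No

Residual path src->b->dst has bottleneck 1 > 0.
Pushing 1 along it raises the flow to 2, so the given flow is not maximum.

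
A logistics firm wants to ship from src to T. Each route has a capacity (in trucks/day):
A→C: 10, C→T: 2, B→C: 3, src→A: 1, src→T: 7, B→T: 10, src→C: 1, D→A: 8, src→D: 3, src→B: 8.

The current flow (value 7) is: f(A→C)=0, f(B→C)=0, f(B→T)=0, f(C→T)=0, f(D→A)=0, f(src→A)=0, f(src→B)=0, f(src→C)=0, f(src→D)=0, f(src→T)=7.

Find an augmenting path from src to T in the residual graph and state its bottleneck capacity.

Residual along src→B→T: src→B: 8, B→T: 10.
Bottleneck = min = 8.

src→B→T, bottleneck 8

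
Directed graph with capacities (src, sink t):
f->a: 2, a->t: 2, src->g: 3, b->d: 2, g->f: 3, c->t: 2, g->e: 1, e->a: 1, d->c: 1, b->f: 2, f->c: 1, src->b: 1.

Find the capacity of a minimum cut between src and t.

Max flow = 4 (via 3 augmenting paths).
In the residual at optimum, the set reachable from src is {src}.
Cut edges: src->b (cap 1), src->g (cap 3). Sum = 4.

4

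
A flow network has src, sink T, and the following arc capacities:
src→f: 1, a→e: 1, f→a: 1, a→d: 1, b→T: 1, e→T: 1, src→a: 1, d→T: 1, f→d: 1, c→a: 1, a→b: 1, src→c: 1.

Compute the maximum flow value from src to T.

3

Augment src→f→d→T: bottleneck 1. Total 1.
Augment src→a→e→T: bottleneck 1. Total 2.
Augment src→c→a→b→T: bottleneck 1. Total 3.
No augmenting path remains in the residual graph.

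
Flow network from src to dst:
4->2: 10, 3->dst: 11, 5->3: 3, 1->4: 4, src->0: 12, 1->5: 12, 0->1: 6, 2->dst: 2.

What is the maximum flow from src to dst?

Augment src->0->1->4->2->dst: bottleneck 2. Total 2.
Augment src->0->1->5->3->dst: bottleneck 3. Total 5.
No augmenting path remains in the residual graph.

5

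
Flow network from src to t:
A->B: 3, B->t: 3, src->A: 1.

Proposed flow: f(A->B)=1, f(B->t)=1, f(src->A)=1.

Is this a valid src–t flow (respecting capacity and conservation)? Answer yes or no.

Yes

Every edge has 0 ≤ f(e) ≤ cap(e).
At each intermediate node, inflow equals outflow.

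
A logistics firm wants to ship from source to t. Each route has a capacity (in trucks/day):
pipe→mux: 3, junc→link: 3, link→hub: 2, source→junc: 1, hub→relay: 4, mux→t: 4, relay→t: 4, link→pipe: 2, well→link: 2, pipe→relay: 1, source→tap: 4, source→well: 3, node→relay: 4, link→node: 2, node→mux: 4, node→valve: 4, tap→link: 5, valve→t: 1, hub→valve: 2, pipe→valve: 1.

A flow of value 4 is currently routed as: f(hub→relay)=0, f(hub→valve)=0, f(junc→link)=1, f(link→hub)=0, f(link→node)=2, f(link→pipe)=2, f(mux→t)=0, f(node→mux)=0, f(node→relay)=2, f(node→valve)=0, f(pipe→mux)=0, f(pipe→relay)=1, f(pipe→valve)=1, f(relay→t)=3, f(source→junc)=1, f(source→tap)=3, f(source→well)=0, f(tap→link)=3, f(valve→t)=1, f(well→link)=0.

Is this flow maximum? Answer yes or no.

Residual path source→tap→link→hub→relay→t has bottleneck 1 > 0.
Pushing 1 along it raises the flow to 5, so the given flow is not maximum.

No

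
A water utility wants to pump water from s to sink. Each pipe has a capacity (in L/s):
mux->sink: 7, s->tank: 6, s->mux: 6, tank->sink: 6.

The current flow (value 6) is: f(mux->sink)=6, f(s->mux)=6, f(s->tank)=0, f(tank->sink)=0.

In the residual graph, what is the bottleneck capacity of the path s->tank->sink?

Residual capacities along the path: s->tank: 6, tank->sink: 6.
Minimum is 6.

6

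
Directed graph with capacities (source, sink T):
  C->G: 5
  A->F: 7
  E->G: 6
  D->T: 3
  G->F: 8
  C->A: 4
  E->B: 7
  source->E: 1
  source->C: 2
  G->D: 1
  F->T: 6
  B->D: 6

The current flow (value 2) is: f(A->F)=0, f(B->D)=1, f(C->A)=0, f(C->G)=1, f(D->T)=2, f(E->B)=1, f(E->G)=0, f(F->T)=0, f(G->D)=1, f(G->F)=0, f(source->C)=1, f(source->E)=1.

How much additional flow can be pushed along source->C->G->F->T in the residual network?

1

Residual capacities along the path: source->C: 1, C->G: 4, G->F: 8, F->T: 6.
Minimum is 1.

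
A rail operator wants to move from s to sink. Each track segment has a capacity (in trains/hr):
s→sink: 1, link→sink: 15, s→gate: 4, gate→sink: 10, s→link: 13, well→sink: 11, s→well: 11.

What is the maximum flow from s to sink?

29

Augment s→sink: bottleneck 1. Total 1.
Augment s→well→sink: bottleneck 11. Total 12.
Augment s→link→sink: bottleneck 13. Total 25.
Augment s→gate→sink: bottleneck 4. Total 29.
No augmenting path remains in the residual graph.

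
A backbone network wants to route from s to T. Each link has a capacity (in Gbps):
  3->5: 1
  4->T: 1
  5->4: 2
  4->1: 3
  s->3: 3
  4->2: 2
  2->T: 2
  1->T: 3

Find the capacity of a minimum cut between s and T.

Max flow = 1 (via 1 augmenting path).
In the residual at optimum, the set reachable from s is {3, s}.
Cut edges: 3->5 (cap 1). Sum = 1.

1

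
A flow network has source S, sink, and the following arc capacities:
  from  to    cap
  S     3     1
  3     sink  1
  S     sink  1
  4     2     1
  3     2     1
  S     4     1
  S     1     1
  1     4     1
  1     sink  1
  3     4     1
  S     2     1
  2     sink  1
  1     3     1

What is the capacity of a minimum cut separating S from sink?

4

Max flow = 4 (via 4 augmenting paths).
In the residual at optimum, the set reachable from S is {2, 4, S}.
Cut edges: S->1 (cap 1), S->3 (cap 1), S->sink (cap 1), 2->sink (cap 1). Sum = 4.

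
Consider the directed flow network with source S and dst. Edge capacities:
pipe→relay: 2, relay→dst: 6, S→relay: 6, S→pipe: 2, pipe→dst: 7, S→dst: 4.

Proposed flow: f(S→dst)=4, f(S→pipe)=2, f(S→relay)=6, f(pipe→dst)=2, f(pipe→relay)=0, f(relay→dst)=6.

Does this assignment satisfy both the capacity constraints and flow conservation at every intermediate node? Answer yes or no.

Every edge has 0 ≤ f(e) ≤ cap(e).
At each intermediate node, inflow equals outflow.

Yes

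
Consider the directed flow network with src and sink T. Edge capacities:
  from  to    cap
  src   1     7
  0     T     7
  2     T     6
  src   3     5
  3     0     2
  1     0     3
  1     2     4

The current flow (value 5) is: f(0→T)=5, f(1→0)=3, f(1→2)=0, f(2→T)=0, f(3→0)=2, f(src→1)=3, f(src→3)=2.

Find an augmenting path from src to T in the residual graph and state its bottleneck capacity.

src→1→2→T, bottleneck 4

Residual along src→1→2→T: src→1: 4, 1→2: 4, 2→T: 6.
Bottleneck = min = 4.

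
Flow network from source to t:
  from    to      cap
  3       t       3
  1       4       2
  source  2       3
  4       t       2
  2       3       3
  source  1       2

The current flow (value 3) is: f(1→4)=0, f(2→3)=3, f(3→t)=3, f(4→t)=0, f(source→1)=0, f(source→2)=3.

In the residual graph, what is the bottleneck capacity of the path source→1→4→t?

2

Residual capacities along the path: source→1: 2, 1→4: 2, 4→t: 2.
Minimum is 2.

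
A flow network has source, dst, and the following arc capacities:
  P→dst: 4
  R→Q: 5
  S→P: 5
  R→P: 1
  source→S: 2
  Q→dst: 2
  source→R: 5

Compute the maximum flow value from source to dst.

Augment source→R→Q→dst: bottleneck 2. Total 2.
Augment source→R→P→dst: bottleneck 1. Total 3.
Augment source→S→P→dst: bottleneck 2. Total 5.
No augmenting path remains in the residual graph.

5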